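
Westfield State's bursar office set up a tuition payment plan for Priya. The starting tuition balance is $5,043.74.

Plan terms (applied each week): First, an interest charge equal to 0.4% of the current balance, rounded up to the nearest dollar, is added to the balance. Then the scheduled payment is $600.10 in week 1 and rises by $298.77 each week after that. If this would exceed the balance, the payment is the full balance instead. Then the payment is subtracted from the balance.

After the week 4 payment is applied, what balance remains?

# | Opening | Interest | Payment | End bal
1 | $5,043.74 | $21.00 | $600.10 | $4,464.64
2 | $4,464.64 | $18.00 | $898.87 | $3,583.77
3 | $3,583.77 | $15.00 | $1,197.64 | $2,401.13
4 | $2,401.13 | $10.00 | $1,496.41 | $914.72

$914.72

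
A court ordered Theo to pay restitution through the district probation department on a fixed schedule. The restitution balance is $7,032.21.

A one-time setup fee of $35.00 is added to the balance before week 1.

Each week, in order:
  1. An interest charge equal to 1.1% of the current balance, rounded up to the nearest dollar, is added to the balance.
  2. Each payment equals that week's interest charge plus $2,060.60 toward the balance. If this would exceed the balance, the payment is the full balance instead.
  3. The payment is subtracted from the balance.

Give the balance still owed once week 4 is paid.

Week 1: opening $7,067.21; interest $78.00 → $7,145.21; payment $2,138.60; balance $5,006.61
Week 2: opening $5,006.61; interest $56.00 → $5,062.61; payment $2,116.60; balance $2,946.01
Week 3: opening $2,946.01; interest $33.00 → $2,979.01; payment $2,093.60; balance $885.41
Week 4: opening $885.41; interest $10.00 → $895.41; payment $895.41; balance $0.00

$0.00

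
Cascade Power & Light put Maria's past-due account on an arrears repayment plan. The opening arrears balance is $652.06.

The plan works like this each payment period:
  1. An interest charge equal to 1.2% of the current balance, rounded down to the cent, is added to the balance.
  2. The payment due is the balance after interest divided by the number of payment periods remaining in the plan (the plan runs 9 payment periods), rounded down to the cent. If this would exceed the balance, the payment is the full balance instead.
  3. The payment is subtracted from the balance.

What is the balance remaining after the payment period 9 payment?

$0.00

Payment period 1: opening $652.06; interest $7.82 → $659.88; payment $73.32; balance $586.56
Payment period 2: opening $586.56; interest $7.03 → $593.59; payment $74.19; balance $519.40
Payment period 3: opening $519.40; interest $6.23 → $525.63; payment $75.09; balance $450.54
Payment period 4: opening $450.54; interest $5.40 → $455.94; payment $75.99; balance $379.95
Payment period 5: opening $379.95; interest $4.55 → $384.50; payment $76.90; balance $307.60
Payment period 6: opening $307.60; interest $3.69 → $311.29; payment $77.82; balance $233.47
Payment period 7: opening $233.47; interest $2.80 → $236.27; payment $78.75; balance $157.52
Payment period 8: opening $157.52; interest $1.89 → $159.41; payment $79.70; balance $79.71
Payment period 9: opening $79.71; interest $0.95 → $80.66; payment $80.66; balance $0.00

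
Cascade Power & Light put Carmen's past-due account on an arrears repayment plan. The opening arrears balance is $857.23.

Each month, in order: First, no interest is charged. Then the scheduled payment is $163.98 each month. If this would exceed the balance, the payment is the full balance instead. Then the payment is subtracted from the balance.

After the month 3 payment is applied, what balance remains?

$365.29

Month 1: $857.23 − $163.98 → $693.25
Month 2: $693.25 − $163.98 → $529.27
Month 3: $529.27 − $163.98 → $365.29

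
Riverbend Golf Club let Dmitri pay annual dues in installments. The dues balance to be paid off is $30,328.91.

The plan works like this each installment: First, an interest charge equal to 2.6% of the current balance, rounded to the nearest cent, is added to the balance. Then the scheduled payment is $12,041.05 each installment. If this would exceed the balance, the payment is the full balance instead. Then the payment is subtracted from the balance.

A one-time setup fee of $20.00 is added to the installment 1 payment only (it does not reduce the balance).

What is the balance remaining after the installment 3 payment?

$0.00

Installment 1: opening $30,328.91; interest $788.55 → $31,117.46; payment $12,041.05 (+ $20.00 fee); balance $19,076.41
Installment 2: opening $19,076.41; interest $495.99 → $19,572.40; payment $12,041.05; balance $7,531.35
Installment 3: opening $7,531.35; interest $195.82 → $7,727.17; payment $7,727.17; balance $0.00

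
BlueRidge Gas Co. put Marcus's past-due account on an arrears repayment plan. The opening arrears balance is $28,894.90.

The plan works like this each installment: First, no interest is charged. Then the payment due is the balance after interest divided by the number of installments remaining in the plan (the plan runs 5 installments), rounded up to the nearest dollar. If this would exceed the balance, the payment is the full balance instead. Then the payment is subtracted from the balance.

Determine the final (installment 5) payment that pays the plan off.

$5,778.90

Installment 1: $28,894.90 − $5,779.00 → $23,115.90
Installment 2: $23,115.90 − $5,779.00 → $17,336.90
Installment 3: $17,336.90 − $5,779.00 → $11,557.90
Installment 4: $11,557.90 − $5,779.00 → $5,778.90
Installment 5: $5,778.90 − $5,778.90 → $0.00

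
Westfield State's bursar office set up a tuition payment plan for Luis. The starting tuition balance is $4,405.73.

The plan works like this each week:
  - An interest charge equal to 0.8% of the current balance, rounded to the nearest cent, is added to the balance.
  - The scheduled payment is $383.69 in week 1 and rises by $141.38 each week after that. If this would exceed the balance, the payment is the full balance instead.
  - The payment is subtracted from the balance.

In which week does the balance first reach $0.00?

Week 1: opening $4,405.73; interest $35.25 → $4,440.98; payment $383.69; balance $4,057.29
Week 2: opening $4,057.29; interest $32.46 → $4,089.75; payment $525.07; balance $3,564.68
Week 3: opening $3,564.68; interest $28.52 → $3,593.20; payment $666.45; balance $2,926.75
Week 4: opening $2,926.75; interest $23.41 → $2,950.16; payment $807.83; balance $2,142.33
Week 5: opening $2,142.33; interest $17.14 → $2,159.47; payment $949.21; balance $1,210.26
Week 6: opening $1,210.26; interest $9.68 → $1,219.94; payment $1,090.59; balance $129.35
Week 7: opening $129.35; interest $1.03 → $130.38; payment $130.38; balance $0.00
Balance reaches $0.00 in week 7.

7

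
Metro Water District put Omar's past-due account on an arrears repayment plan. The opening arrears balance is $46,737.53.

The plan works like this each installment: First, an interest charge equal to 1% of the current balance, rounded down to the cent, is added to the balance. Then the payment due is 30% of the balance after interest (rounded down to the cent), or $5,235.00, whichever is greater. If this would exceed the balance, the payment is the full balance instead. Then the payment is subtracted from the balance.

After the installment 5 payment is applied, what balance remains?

# | Opening | Interest | Payment | End bal
1 | $46,737.53 | $467.37 | $14,161.47 | $33,043.43
2 | $33,043.43 | $330.43 | $10,012.15 | $23,361.71
3 | $23,361.71 | $233.61 | $7,078.59 | $16,516.73
4 | $16,516.73 | $165.16 | $5,235.00 | $11,446.89
5 | $11,446.89 | $114.46 | $5,235.00 | $6,326.35

$6,326.35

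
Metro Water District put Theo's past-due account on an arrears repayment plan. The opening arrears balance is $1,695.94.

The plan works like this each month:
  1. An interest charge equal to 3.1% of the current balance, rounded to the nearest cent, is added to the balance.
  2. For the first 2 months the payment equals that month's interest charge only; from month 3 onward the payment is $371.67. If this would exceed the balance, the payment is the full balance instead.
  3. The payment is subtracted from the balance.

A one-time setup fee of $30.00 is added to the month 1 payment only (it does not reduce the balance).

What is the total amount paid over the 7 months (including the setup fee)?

Month 1: $1,695.94 +$52.57 interest = $1,748.51; pay $52.57 (+ $30.00 fee) → $1,695.94
Month 2: $1,695.94 +$52.57 interest = $1,748.51; pay $52.57 → $1,695.94
Month 3: $1,695.94 +$52.57 interest = $1,748.51; pay $371.67 → $1,376.84
Month 4: $1,376.84 +$42.68 interest = $1,419.52; pay $371.67 → $1,047.85
Month 5: $1,047.85 +$32.48 interest = $1,080.33; pay $371.67 → $708.66
Month 6: $708.66 +$21.97 interest = $730.63; pay $371.67 → $358.96
Month 7: $358.96 +$11.13 interest = $370.09; pay $370.09 → $0.00
Total paid: $1,991.91

$1,991.91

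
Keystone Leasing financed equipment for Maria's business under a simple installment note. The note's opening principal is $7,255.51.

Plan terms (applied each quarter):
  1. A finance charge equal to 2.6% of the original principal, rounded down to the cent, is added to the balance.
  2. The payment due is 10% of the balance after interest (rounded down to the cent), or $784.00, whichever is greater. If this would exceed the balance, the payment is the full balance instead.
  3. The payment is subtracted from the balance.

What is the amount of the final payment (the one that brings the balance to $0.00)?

Quarter 1: opening $7,255.51; interest $188.64 → $7,444.15; payment $784.00; balance $6,660.15
Quarter 2: opening $6,660.15; interest $188.64 → $6,848.79; payment $784.00; balance $6,064.79
Quarter 3: opening $6,064.79; interest $188.64 → $6,253.43; payment $784.00; balance $5,469.43
Quarter 4: opening $5,469.43; interest $188.64 → $5,658.07; payment $784.00; balance $4,874.07
Quarter 5: opening $4,874.07; interest $188.64 → $5,062.71; payment $784.00; balance $4,278.71
Quarter 6: opening $4,278.71; interest $188.64 → $4,467.35; payment $784.00; balance $3,683.35
Quarter 7: opening $3,683.35; interest $188.64 → $3,871.99; payment $784.00; balance $3,087.99
Quarter 8: opening $3,087.99; interest $188.64 → $3,276.63; payment $784.00; balance $2,492.63
Quarter 9: opening $2,492.63; interest $188.64 → $2,681.27; payment $784.00; balance $1,897.27
Quarter 10: opening $1,897.27; interest $188.64 → $2,085.91; payment $784.00; balance $1,301.91
Quarter 11: opening $1,301.91; interest $188.64 → $1,490.55; payment $784.00; balance $706.55
Quarter 12: opening $706.55; interest $188.64 → $895.19; payment $784.00; balance $111.19
Quarter 13: opening $111.19; interest $188.64 → $299.83; payment $299.83; balance $0.00

$299.83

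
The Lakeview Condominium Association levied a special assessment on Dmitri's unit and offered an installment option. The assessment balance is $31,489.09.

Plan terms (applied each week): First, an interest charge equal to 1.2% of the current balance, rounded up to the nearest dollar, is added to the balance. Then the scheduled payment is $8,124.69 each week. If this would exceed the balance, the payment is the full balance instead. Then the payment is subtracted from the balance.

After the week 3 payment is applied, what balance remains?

$7,969.02

Week 1: opening $31,489.09; interest $378.00 → $31,867.09; payment $8,124.69; balance $23,742.40
Week 2: opening $23,742.40; interest $285.00 → $24,027.40; payment $8,124.69; balance $15,902.71
Week 3: opening $15,902.71; interest $191.00 → $16,093.71; payment $8,124.69; balance $7,969.02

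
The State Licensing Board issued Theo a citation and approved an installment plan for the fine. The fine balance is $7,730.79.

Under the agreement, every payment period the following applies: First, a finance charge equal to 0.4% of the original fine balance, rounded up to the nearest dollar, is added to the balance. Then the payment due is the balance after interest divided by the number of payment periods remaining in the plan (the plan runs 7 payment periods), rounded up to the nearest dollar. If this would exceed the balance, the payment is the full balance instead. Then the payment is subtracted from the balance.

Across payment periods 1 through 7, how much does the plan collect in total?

$7,947.79

# | Opening | Interest | Payment | End bal
1 | $7,730.79 | $31.00 | $1,109.00 | $6,652.79
2 | $6,652.79 | $31.00 | $1,114.00 | $5,569.79
3 | $5,569.79 | $31.00 | $1,121.00 | $4,479.79
4 | $4,479.79 | $31.00 | $1,128.00 | $3,382.79
5 | $3,382.79 | $31.00 | $1,138.00 | $2,275.79
6 | $2,275.79 | $31.00 | $1,154.00 | $1,152.79
7 | $1,152.79 | $31.00 | $1,183.79 | $0.00
Total paid: $7,947.79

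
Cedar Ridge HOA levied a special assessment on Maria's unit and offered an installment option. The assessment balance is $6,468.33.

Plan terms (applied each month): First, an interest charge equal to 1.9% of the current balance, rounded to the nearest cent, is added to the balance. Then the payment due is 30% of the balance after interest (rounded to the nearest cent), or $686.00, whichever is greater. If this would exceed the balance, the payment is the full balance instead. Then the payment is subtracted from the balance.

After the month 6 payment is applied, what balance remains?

# | Opening | Interest | Payment | End bal
1 | $6,468.33 | $122.90 | $1,977.37 | $4,613.86
2 | $4,613.86 | $87.66 | $1,410.46 | $3,291.06
3 | $3,291.06 | $62.53 | $1,006.08 | $2,347.51
4 | $2,347.51 | $44.60 | $717.63 | $1,674.48
5 | $1,674.48 | $31.82 | $686.00 | $1,020.30
6 | $1,020.30 | $19.39 | $686.00 | $353.69

$353.69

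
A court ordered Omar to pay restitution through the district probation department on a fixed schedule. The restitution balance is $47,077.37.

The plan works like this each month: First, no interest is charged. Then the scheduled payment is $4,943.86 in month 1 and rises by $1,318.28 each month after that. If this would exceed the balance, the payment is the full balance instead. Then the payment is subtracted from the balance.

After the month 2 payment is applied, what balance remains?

Month 1: opening $47,077.37; payment $4,943.86; balance $42,133.51
Month 2: opening $42,133.51; payment $6,262.14; balance $35,871.37

$35,871.37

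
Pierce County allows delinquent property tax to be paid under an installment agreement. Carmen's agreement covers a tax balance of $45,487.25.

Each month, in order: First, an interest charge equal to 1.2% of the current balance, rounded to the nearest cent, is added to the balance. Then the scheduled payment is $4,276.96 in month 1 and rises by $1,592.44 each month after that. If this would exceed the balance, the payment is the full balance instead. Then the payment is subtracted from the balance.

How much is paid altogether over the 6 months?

$47,694.24

Month 1: $45,487.25 +$545.85 interest = $46,033.10; pay $4,276.96 → $41,756.14
Month 2: $41,756.14 +$501.07 interest = $42,257.21; pay $5,869.40 → $36,387.81
Month 3: $36,387.81 +$436.65 interest = $36,824.46; pay $7,461.84 → $29,362.62
Month 4: $29,362.62 +$352.35 interest = $29,714.97; pay $9,054.28 → $20,660.69
Month 5: $20,660.69 +$247.93 interest = $20,908.62; pay $10,646.72 → $10,261.90
Month 6: $10,261.90 +$123.14 interest = $10,385.04; pay $10,385.04 → $0.00
Total paid: $47,694.24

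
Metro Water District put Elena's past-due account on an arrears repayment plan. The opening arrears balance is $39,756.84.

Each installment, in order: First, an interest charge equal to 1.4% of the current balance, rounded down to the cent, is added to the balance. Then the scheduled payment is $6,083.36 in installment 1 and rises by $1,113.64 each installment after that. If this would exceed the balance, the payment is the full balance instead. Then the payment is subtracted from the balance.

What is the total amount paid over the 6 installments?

Installment 1: opening $39,756.84; interest $556.59 → $40,313.43; payment $6,083.36; balance $34,230.07
Installment 2: opening $34,230.07; interest $479.22 → $34,709.29; payment $7,197.00; balance $27,512.29
Installment 3: opening $27,512.29; interest $385.17 → $27,897.46; payment $8,310.64; balance $19,586.82
Installment 4: opening $19,586.82; interest $274.21 → $19,861.03; payment $9,424.28; balance $10,436.75
Installment 5: opening $10,436.75; interest $146.11 → $10,582.86; payment $10,537.92; balance $44.94
Installment 6: opening $44.94; interest $0.62 → $45.56; payment $45.56; balance $0.00
Total paid: $41,598.76

$41,598.76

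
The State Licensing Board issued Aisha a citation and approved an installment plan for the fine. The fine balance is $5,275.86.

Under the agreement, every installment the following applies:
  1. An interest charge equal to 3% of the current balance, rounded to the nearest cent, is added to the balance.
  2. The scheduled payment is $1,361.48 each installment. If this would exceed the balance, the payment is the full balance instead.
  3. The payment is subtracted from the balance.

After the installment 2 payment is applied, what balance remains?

Installment 1: $5,275.86 +$158.28 interest = $5,434.14; pay $1,361.48 → $4,072.66
Installment 2: $4,072.66 +$122.18 interest = $4,194.84; pay $1,361.48 → $2,833.36

$2,833.36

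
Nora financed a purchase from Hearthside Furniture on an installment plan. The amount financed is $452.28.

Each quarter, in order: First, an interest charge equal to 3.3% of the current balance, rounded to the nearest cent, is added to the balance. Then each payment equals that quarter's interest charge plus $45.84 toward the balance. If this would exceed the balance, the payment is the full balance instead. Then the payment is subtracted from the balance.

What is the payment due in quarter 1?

$60.77

# | Opening | Interest | Payment | End bal
1 | $452.28 | $14.93 | $60.77 | $406.44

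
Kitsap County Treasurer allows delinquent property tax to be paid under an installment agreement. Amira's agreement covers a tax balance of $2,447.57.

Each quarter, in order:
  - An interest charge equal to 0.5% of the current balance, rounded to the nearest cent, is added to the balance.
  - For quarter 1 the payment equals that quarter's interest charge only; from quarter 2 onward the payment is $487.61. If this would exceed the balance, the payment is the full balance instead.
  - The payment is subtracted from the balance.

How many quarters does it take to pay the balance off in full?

7

Quarter 1: $2,447.57 +$12.24 interest = $2,459.81; pay $12.24 → $2,447.57
Quarter 2: $2,447.57 +$12.24 interest = $2,459.81; pay $487.61 → $1,972.20
Quarter 3: $1,972.20 +$9.86 interest = $1,982.06; pay $487.61 → $1,494.45
Quarter 4: $1,494.45 +$7.47 interest = $1,501.92; pay $487.61 → $1,014.31
Quarter 5: $1,014.31 +$5.07 interest = $1,019.38; pay $487.61 → $531.77
Quarter 6: $531.77 +$2.66 interest = $534.43; pay $487.61 → $46.82
Quarter 7: $46.82 +$0.23 interest = $47.05; pay $47.05 → $0.00
Balance reaches $0.00 in quarter 7.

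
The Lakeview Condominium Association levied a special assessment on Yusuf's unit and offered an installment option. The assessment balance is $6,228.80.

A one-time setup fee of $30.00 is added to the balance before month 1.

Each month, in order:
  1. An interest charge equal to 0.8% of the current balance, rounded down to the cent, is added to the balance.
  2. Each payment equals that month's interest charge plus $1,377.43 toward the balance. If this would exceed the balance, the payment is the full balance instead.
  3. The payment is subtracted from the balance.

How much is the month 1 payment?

Month 1: $6,258.80 +$50.07 interest = $6,308.87; pay $1,427.50 → $4,881.37

$1,427.50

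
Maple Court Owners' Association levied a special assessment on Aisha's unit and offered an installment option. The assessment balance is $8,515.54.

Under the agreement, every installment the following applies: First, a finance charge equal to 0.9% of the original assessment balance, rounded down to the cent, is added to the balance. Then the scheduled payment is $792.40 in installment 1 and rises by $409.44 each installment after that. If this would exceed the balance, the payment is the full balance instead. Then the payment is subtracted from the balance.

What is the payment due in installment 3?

$1,611.28

Installment 1: $8,515.54 +$76.63 interest = $8,592.17; pay $792.40 → $7,799.77
Installment 2: $7,799.77 +$76.63 interest = $7,876.40; pay $1,201.84 → $6,674.56
Installment 3: $6,674.56 +$76.63 interest = $6,751.19; pay $1,611.28 → $5,139.91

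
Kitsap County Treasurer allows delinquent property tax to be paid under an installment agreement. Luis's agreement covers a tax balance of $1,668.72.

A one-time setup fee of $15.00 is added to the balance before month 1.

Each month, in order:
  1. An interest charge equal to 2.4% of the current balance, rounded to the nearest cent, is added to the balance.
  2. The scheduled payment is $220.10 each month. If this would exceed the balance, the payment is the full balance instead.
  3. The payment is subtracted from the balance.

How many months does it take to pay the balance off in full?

Month 1: $1,683.72 +$40.41 interest = $1,724.13; pay $220.10 → $1,504.03
Month 2: $1,504.03 +$36.10 interest = $1,540.13; pay $220.10 → $1,320.03
Month 3: $1,320.03 +$31.68 interest = $1,351.71; pay $220.10 → $1,131.61
Month 4: $1,131.61 +$27.16 interest = $1,158.77; pay $220.10 → $938.67
Month 5: $938.67 +$22.53 interest = $961.20; pay $220.10 → $741.10
Month 6: $741.10 +$17.79 interest = $758.89; pay $220.10 → $538.79
Month 7: $538.79 +$12.93 interest = $551.72; pay $220.10 → $331.62
Month 8: $331.62 +$7.96 interest = $339.58; pay $220.10 → $119.48
Month 9: $119.48 +$2.87 interest = $122.35; pay $122.35 → $0.00
Balance reaches $0.00 in month 9.

9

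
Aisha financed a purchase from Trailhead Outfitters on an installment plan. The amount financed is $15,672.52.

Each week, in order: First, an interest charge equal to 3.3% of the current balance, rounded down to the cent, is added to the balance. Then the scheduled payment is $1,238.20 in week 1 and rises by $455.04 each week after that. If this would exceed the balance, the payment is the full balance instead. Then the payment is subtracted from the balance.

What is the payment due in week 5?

# | Opening | Interest | Payment | End bal
1 | $15,672.52 | $517.19 | $1,238.20 | $14,951.51
2 | $14,951.51 | $493.39 | $1,693.24 | $13,751.66
3 | $13,751.66 | $453.80 | $2,148.28 | $12,057.18
4 | $12,057.18 | $397.88 | $2,603.32 | $9,851.74
5 | $9,851.74 | $325.10 | $3,058.36 | $7,118.48

$3,058.36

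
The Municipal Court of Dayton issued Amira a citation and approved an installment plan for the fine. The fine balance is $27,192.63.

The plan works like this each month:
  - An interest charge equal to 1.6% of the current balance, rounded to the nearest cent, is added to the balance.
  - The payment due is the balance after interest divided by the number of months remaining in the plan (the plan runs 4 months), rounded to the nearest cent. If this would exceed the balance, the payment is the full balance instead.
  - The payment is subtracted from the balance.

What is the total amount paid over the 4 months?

Month 1: opening $27,192.63; interest $435.08 → $27,627.71; payment $6,906.93; balance $20,720.78
Month 2: opening $20,720.78; interest $331.53 → $21,052.31; payment $7,017.44; balance $14,034.87
Month 3: opening $14,034.87; interest $224.56 → $14,259.43; payment $7,129.72; balance $7,129.71
Month 4: opening $7,129.71; interest $114.08 → $7,243.79; payment $7,243.79; balance $0.00
Total paid: $28,297.88

$28,297.88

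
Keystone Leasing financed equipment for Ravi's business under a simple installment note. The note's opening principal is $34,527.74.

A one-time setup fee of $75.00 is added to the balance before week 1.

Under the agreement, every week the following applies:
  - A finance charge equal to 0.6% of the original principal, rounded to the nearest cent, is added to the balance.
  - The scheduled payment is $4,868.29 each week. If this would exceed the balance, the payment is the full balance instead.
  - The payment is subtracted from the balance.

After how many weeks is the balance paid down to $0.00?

# | Opening | Interest | Payment | End bal
1 | $34,602.74 | $207.17 | $4,868.29 | $29,941.62
2 | $29,941.62 | $207.17 | $4,868.29 | $25,280.50
3 | $25,280.50 | $207.17 | $4,868.29 | $20,619.38
4 | $20,619.38 | $207.17 | $4,868.29 | $15,958.26
5 | $15,958.26 | $207.17 | $4,868.29 | $11,297.14
6 | $11,297.14 | $207.17 | $4,868.29 | $6,636.02
7 | $6,636.02 | $207.17 | $4,868.29 | $1,974.90
8 | $1,974.90 | $207.17 | $2,182.07 | $0.00
Balance reaches $0.00 in week 8.

8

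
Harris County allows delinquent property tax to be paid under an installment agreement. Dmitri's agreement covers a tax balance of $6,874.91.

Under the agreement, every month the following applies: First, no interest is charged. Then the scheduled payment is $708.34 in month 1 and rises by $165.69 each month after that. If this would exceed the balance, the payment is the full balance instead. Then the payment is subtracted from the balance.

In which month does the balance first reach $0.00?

Month 1: opening $6,874.91; payment $708.34; balance $6,166.57
Month 2: opening $6,166.57; payment $874.03; balance $5,292.54
Month 3: opening $5,292.54; payment $1,039.72; balance $4,252.82
Month 4: opening $4,252.82; payment $1,205.41; balance $3,047.41
Month 5: opening $3,047.41; payment $1,371.10; balance $1,676.31
Month 6: opening $1,676.31; payment $1,536.79; balance $139.52
Month 7: opening $139.52; payment $139.52; balance $0.00
Balance reaches $0.00 in month 7.

7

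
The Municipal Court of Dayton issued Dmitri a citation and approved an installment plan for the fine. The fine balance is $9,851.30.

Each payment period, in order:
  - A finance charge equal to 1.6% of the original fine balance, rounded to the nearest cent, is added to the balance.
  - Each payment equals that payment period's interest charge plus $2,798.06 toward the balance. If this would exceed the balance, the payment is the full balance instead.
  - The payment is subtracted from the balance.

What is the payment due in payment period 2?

$2,955.68

# | Opening | Interest | Payment | End bal
1 | $9,851.30 | $157.62 | $2,955.68 | $7,053.24
2 | $7,053.24 | $157.62 | $2,955.68 | $4,255.18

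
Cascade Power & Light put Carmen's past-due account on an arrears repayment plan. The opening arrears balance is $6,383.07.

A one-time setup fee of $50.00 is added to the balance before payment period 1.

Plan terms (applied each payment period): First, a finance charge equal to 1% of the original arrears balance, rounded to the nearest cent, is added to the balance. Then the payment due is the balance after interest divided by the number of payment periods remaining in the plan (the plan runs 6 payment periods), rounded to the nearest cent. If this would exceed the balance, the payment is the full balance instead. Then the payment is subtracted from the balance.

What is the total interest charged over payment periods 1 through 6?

Payment period 1: opening $6,433.07; interest $63.83 → $6,496.90; payment $1,082.82; balance $5,414.08
Payment period 2: opening $5,414.08; interest $63.83 → $5,477.91; payment $1,095.58; balance $4,382.33
Payment period 3: opening $4,382.33; interest $63.83 → $4,446.16; payment $1,111.54; balance $3,334.62
Payment period 4: opening $3,334.62; interest $63.83 → $3,398.45; payment $1,132.82; balance $2,265.63
Payment period 5: opening $2,265.63; interest $63.83 → $2,329.46; payment $1,164.73; balance $1,164.73
Payment period 6: opening $1,164.73; interest $63.83 → $1,228.56; payment $1,228.56; balance $0.00
Total interest: $63.83 + $63.83 + $63.83 + $63.83 + $63.83 + $63.83 = $382.98

$382.98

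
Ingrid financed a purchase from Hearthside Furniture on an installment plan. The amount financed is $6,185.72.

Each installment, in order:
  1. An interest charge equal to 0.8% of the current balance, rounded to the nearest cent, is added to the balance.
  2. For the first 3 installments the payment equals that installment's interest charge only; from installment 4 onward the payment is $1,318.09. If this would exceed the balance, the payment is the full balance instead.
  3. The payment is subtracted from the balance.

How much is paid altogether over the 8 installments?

$6,479.33

Installment 1: opening $6,185.72; interest $49.49 → $6,235.21; payment $49.49; balance $6,185.72
Installment 2: opening $6,185.72; interest $49.49 → $6,235.21; payment $49.49; balance $6,185.72
Installment 3: opening $6,185.72; interest $49.49 → $6,235.21; payment $49.49; balance $6,185.72
Installment 4: opening $6,185.72; interest $49.49 → $6,235.21; payment $1,318.09; balance $4,917.12
Installment 5: opening $4,917.12; interest $39.34 → $4,956.46; payment $1,318.09; balance $3,638.37
Installment 6: opening $3,638.37; interest $29.11 → $3,667.48; payment $1,318.09; balance $2,349.39
Installment 7: opening $2,349.39; interest $18.80 → $2,368.19; payment $1,318.09; balance $1,050.10
Installment 8: opening $1,050.10; interest $8.40 → $1,058.50; payment $1,058.50; balance $0.00
Total paid: $6,479.33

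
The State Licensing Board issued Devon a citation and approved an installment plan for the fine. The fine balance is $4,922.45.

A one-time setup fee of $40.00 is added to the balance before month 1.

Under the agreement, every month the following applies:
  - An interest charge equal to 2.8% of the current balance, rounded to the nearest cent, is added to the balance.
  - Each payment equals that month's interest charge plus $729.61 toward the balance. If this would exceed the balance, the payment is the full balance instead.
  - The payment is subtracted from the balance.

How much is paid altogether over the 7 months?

$5,506.07

Month 1: opening $4,962.45; interest $138.95 → $5,101.40; payment $868.56; balance $4,232.84
Month 2: opening $4,232.84; interest $118.52 → $4,351.36; payment $848.13; balance $3,503.23
Month 3: opening $3,503.23; interest $98.09 → $3,601.32; payment $827.70; balance $2,773.62
Month 4: opening $2,773.62; interest $77.66 → $2,851.28; payment $807.27; balance $2,044.01
Month 5: opening $2,044.01; interest $57.23 → $2,101.24; payment $786.84; balance $1,314.40
Month 6: opening $1,314.40; interest $36.80 → $1,351.20; payment $766.41; balance $584.79
Month 7: opening $584.79; interest $16.37 → $601.16; payment $601.16; balance $0.00
Total paid: $5,506.07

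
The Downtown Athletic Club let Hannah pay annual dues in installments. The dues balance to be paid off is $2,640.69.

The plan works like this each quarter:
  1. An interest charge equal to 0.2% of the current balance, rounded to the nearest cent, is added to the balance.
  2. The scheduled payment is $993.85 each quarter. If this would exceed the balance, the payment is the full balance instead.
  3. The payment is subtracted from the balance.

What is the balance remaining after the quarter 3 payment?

$0.00

# | Opening | Interest | Payment | End bal
1 | $2,640.69 | $5.28 | $993.85 | $1,652.12
2 | $1,652.12 | $3.30 | $993.85 | $661.57
3 | $661.57 | $1.32 | $662.89 | $0.00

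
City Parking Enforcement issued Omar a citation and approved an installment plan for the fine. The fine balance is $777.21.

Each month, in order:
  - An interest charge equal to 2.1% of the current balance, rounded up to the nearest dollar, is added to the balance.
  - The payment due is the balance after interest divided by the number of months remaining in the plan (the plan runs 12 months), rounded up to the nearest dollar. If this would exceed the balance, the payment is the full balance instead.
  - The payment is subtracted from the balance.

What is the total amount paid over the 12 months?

Month 1: opening $777.21; interest $17.00 → $794.21; payment $67.00; balance $727.21
Month 2: opening $727.21; interest $16.00 → $743.21; payment $68.00; balance $675.21
Month 3: opening $675.21; interest $15.00 → $690.21; payment $70.00; balance $620.21
Month 4: opening $620.21; interest $14.00 → $634.21; payment $71.00; balance $563.21
Month 5: opening $563.21; interest $12.00 → $575.21; payment $72.00; balance $503.21
Month 6: opening $503.21; interest $11.00 → $514.21; payment $74.00; balance $440.21
Month 7: opening $440.21; interest $10.00 → $450.21; payment $76.00; balance $374.21
Month 8: opening $374.21; interest $8.00 → $382.21; payment $77.00; balance $305.21
Month 9: opening $305.21; interest $7.00 → $312.21; payment $79.00; balance $233.21
Month 10: opening $233.21; interest $5.00 → $238.21; payment $80.00; balance $158.21
Month 11: opening $158.21; interest $4.00 → $162.21; payment $82.00; balance $80.21
Month 12: opening $80.21; interest $2.00 → $82.21; payment $82.21; balance $0.00
Total paid: $898.21

$898.21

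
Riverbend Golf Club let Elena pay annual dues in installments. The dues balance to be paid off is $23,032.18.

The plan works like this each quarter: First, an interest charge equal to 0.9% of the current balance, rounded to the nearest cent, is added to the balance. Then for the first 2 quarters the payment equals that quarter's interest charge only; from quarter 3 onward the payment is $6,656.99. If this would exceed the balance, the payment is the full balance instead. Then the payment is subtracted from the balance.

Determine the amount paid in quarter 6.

$3,539.99

Quarter 1: opening $23,032.18; interest $207.29 → $23,239.47; payment $207.29; balance $23,032.18
Quarter 2: opening $23,032.18; interest $207.29 → $23,239.47; payment $207.29; balance $23,032.18
Quarter 3: opening $23,032.18; interest $207.29 → $23,239.47; payment $6,656.99; balance $16,582.48
Quarter 4: opening $16,582.48; interest $149.24 → $16,731.72; payment $6,656.99; balance $10,074.73
Quarter 5: opening $10,074.73; interest $90.67 → $10,165.40; payment $6,656.99; balance $3,508.41
Quarter 6: opening $3,508.41; interest $31.58 → $3,539.99; payment $3,539.99; balance $0.00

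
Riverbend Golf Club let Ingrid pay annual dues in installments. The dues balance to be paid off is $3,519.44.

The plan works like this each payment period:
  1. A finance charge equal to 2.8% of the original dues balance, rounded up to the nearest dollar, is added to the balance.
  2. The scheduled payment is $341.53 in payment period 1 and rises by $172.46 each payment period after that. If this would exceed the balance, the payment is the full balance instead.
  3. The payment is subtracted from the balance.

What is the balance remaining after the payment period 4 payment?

$1,514.56

Payment period 1: $3,519.44 +$99.00 interest = $3,618.44; pay $341.53 → $3,276.91
Payment period 2: $3,276.91 +$99.00 interest = $3,375.91; pay $513.99 → $2,861.92
Payment period 3: $2,861.92 +$99.00 interest = $2,960.92; pay $686.45 → $2,274.47
Payment period 4: $2,274.47 +$99.00 interest = $2,373.47; pay $858.91 → $1,514.56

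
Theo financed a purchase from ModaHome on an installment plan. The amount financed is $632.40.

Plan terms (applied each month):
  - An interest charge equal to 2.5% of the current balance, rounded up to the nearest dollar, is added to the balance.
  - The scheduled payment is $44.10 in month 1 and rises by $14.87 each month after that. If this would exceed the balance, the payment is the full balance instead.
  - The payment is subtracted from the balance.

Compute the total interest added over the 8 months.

Month 1: opening $632.40; interest $16.00 → $648.40; payment $44.10; balance $604.30
Month 2: opening $604.30; interest $16.00 → $620.30; payment $58.97; balance $561.33
Month 3: opening $561.33; interest $15.00 → $576.33; payment $73.84; balance $502.49
Month 4: opening $502.49; interest $13.00 → $515.49; payment $88.71; balance $426.78
Month 5: opening $426.78; interest $11.00 → $437.78; payment $103.58; balance $334.20
Month 6: opening $334.20; interest $9.00 → $343.20; payment $118.45; balance $224.75
Month 7: opening $224.75; interest $6.00 → $230.75; payment $133.32; balance $97.43
Month 8: opening $97.43; interest $3.00 → $100.43; payment $100.43; balance $0.00
Total interest: $16.00 + $16.00 + $15.00 + $13.00 + $11.00 + $9.00 + $6.00 + $3.00 = $89.00

$89.00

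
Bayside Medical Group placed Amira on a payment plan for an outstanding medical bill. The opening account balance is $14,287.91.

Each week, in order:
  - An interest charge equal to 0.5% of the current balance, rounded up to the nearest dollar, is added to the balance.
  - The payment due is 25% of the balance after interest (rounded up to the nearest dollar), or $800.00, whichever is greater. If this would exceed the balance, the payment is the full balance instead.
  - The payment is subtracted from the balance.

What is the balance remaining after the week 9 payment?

Week 1: $14,287.91 +$72.00 interest = $14,359.91; pay $3,590.00 → $10,769.91
Week 2: $10,769.91 +$54.00 interest = $10,823.91; pay $2,706.00 → $8,117.91
Week 3: $8,117.91 +$41.00 interest = $8,158.91; pay $2,040.00 → $6,118.91
Week 4: $6,118.91 +$31.00 interest = $6,149.91; pay $1,538.00 → $4,611.91
Week 5: $4,611.91 +$24.00 interest = $4,635.91; pay $1,159.00 → $3,476.91
Week 6: $3,476.91 +$18.00 interest = $3,494.91; pay $874.00 → $2,620.91
Week 7: $2,620.91 +$14.00 interest = $2,634.91; pay $800.00 → $1,834.91
Week 8: $1,834.91 +$10.00 interest = $1,844.91; pay $800.00 → $1,044.91
Week 9: $1,044.91 +$6.00 interest = $1,050.91; pay $800.00 → $250.91

$250.91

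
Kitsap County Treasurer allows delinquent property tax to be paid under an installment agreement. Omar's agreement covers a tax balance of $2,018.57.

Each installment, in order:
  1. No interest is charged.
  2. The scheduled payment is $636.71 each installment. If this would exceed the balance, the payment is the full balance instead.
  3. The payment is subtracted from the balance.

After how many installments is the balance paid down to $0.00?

4

Installment 1: opening $2,018.57; payment $636.71; balance $1,381.86
Installment 2: opening $1,381.86; payment $636.71; balance $745.15
Installment 3: opening $745.15; payment $636.71; balance $108.44
Installment 4: opening $108.44; payment $108.44; balance $0.00
Balance reaches $0.00 in installment 4.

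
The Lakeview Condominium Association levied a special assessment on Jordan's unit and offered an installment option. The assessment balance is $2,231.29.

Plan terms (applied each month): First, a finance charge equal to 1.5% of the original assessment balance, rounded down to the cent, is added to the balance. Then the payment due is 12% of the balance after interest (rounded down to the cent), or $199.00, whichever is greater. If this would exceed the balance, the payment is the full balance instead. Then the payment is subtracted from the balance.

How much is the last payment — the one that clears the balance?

Month 1: $2,231.29 +$33.46 interest = $2,264.75; pay $271.77 → $1,992.98
Month 2: $1,992.98 +$33.46 interest = $2,026.44; pay $243.17 → $1,783.27
Month 3: $1,783.27 +$33.46 interest = $1,816.73; pay $218.00 → $1,598.73
Month 4: $1,598.73 +$33.46 interest = $1,632.19; pay $199.00 → $1,433.19
Month 5: $1,433.19 +$33.46 interest = $1,466.65; pay $199.00 → $1,267.65
Month 6: $1,267.65 +$33.46 interest = $1,301.11; pay $199.00 → $1,102.11
Month 7: $1,102.11 +$33.46 interest = $1,135.57; pay $199.00 → $936.57
Month 8: $936.57 +$33.46 interest = $970.03; pay $199.00 → $771.03
Month 9: $771.03 +$33.46 interest = $804.49; pay $199.00 → $605.49
Month 10: $605.49 +$33.46 interest = $638.95; pay $199.00 → $439.95
Month 11: $439.95 +$33.46 interest = $473.41; pay $199.00 → $274.41
Month 12: $274.41 +$33.46 interest = $307.87; pay $199.00 → $108.87
Month 13: $108.87 +$33.46 interest = $142.33; pay $142.33 → $0.00

$142.33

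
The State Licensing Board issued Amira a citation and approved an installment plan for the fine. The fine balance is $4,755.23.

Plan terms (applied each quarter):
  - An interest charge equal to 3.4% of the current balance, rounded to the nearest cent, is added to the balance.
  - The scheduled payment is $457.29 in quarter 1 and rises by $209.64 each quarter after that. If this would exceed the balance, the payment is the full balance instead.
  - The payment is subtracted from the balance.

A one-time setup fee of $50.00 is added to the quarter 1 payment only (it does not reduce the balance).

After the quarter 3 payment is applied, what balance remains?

# | Opening | Interest | Payment | Fee | End bal
1 | $4,755.23 | $161.68 | $457.29 | $50.00 | $4,459.62
2 | $4,459.62 | $151.63 | $666.93 | — | $3,944.32
3 | $3,944.32 | $134.11 | $876.57 | — | $3,201.86

$3,201.86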